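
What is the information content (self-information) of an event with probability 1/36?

Information content I(x) = -log₂(p(x))
I = -log₂(1/36) = -log₂(0.0278)
I = 5.1699 bits


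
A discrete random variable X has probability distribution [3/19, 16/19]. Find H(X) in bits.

H(X) = -Σ p(x) log₂ p(x)
  -3/19 × log₂(3/19) = 0.4205
  -16/19 × log₂(16/19) = 0.2088
H(X) = 0.6292 bits


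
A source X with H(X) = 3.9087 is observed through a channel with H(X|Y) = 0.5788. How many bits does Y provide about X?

I(X;Y) = H(X) - H(X|Y)
I(X;Y) = 3.9087 - 0.5788 = 3.3299 bits


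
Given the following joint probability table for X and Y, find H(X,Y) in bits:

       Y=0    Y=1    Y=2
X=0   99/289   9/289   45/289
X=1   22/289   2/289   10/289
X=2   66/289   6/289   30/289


H(X,Y) = -Σ p(x,y) log₂ p(x,y)
  p(0,0)=99/289: -0.3426 × log₂(0.3426) = 0.5295
  p(0,1)=9/289: -0.0311 × log₂(0.0311) = 0.1559
  p(0,2)=45/289: -0.1557 × log₂(0.1557) = 0.4178
  p(1,0)=22/289: -0.0761 × log₂(0.0761) = 0.2828
  p(1,1)=2/289: -0.0069 × log₂(0.0069) = 0.0497
  p(1,2)=10/289: -0.0346 × log₂(0.0346) = 0.1679
  p(2,0)=66/289: -0.2284 × log₂(0.2284) = 0.4866
  p(2,1)=6/289: -0.0208 × log₂(0.0208) = 0.1161
  p(2,2)=30/289: -0.1038 × log₂(0.1038) = 0.3392
H(X,Y) = 2.5454 bits


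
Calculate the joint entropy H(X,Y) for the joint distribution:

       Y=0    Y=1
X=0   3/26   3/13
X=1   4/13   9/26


H(X,Y) = -Σ p(x,y) log₂ p(x,y)
  p(0,0)=3/26: -0.1154 × log₂(0.1154) = 0.3595
  p(0,1)=3/13: -0.2308 × log₂(0.2308) = 0.4882
  p(1,0)=4/13: -0.3077 × log₂(0.3077) = 0.5232
  p(1,1)=9/26: -0.3462 × log₂(0.3462) = 0.5298
H(X,Y) = 1.9007 bits


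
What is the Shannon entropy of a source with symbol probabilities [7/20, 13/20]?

H(X) = -Σ p(x) log₂ p(x)
  -7/20 × log₂(7/20) = 0.5301
  -13/20 × log₂(13/20) = 0.4040
H(X) = 0.9341 bits


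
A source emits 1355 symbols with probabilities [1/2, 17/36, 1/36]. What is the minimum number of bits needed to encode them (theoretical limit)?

Entropy H = 1.1548 bits/symbol
Minimum bits = H × n = 1.1548 × 1355
= 1564.72 bits


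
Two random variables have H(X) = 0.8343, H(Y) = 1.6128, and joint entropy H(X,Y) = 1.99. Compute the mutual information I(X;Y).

I(X;Y) = H(X) + H(Y) - H(X,Y)
I(X;Y) = 0.8343 + 1.6128 - 1.99 = 0.4571 bits


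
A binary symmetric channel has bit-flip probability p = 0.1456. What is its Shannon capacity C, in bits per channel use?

For BSC with error probability p:
C = 1 - H(p) where H(p) is binary entropy
H(0.1456) = -0.1456 × log₂(0.1456) - 0.8544 × log₂(0.8544)
H(p) = 0.5987
C = 1 - 0.5987 = 0.4013 bits/use


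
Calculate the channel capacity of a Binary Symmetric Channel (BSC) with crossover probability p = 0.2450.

For BSC with error probability p:
C = 1 - H(p) where H(p) is binary entropy
H(0.2450) = -0.2450 × log₂(0.2450) - 0.7550 × log₂(0.7550)
H(p) = 0.8033
C = 1 - 0.8033 = 0.1967 bits/use


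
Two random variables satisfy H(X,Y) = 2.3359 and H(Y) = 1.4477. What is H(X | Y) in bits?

Chain rule: H(X,Y) = H(X|Y) + H(Y)
H(X|Y) = H(X,Y) - H(Y) = 2.3359 - 1.4477 = 0.8882 bits


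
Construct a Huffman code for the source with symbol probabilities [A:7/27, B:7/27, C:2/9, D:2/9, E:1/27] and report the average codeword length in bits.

Huffman tree construction:
Combine smallest probabilities repeatedly
Resulting codes:
  A: 01 (length 2)
  B: 10 (length 2)
  C: 111 (length 3)
  D: 00 (length 2)
  E: 110 (length 3)
Average length = Σ p(s) × length(s) = 2.2593 bits


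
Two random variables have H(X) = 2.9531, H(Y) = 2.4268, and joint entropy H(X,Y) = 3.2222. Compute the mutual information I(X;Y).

I(X;Y) = H(X) + H(Y) - H(X,Y)
I(X;Y) = 2.9531 + 2.4268 - 3.2222 = 2.1577 bits


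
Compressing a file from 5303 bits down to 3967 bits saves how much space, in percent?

Space savings = (1 - Compressed/Original) × 100%
= (1 - 3967/5303) × 100%
= 25.19%


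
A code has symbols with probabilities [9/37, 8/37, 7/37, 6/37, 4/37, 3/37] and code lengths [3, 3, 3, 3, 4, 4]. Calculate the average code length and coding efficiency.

Average length L = Σ p_i × l_i = 3.1892 bits
Entropy H = 2.4947 bits
Efficiency η = H/L × 100% = 78.22%


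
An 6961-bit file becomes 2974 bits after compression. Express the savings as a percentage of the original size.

Space savings = (1 - Compressed/Original) × 100%
= (1 - 2974/6961) × 100%
= 57.28%


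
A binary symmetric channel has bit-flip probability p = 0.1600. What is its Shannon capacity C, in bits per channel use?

For BSC with error probability p:
C = 1 - H(p) where H(p) is binary entropy
H(0.1600) = -0.1600 × log₂(0.1600) - 0.8400 × log₂(0.8400)
H(p) = 0.6343
C = 1 - 0.6343 = 0.3657 bits/use


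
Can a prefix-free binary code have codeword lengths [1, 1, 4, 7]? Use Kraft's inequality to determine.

Kraft inequality: Σ 2^(-l_i) ≤ 1 for prefix-free code
Calculating: 2^(-1) + 2^(-1) + 2^(-4) + 2^(-7)
= 0.5 + 0.5 + 0.0625 + 0.0078125
= 1.0703
Since 1.0703 > 1, prefix-free code does not exist


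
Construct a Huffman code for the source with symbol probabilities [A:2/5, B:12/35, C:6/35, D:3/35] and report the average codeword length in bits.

Huffman tree construction:
Combine smallest probabilities repeatedly
Resulting codes:
  A: 0 (length 1)
  B: 11 (length 2)
  C: 101 (length 3)
  D: 100 (length 3)
Average length = Σ p(s) × length(s) = 1.8571 bits


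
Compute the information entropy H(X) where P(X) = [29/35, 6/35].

H(X) = -Σ p(x) log₂ p(x)
  -29/35 × log₂(29/35) = 0.2248
  -6/35 × log₂(6/35) = 0.4362
H(X) = 0.6610 bits


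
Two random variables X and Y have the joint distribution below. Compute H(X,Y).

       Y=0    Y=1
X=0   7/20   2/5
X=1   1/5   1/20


H(X,Y) = -Σ p(x,y) log₂ p(x,y)
  p(0,0)=7/20: -0.3500 × log₂(0.3500) = 0.5301
  p(0,1)=2/5: -0.4000 × log₂(0.4000) = 0.5288
  p(1,0)=1/5: -0.2000 × log₂(0.2000) = 0.4644
  p(1,1)=1/20: -0.0500 × log₂(0.0500) = 0.2161
H(X,Y) = 1.7394 bits


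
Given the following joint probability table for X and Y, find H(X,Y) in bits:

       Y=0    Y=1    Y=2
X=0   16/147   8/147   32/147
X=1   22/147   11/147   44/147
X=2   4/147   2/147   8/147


H(X,Y) = -Σ p(x,y) log₂ p(x,y)
  p(0,0)=16/147: -0.1088 × log₂(0.1088) = 0.3483
  p(0,1)=8/147: -0.0544 × log₂(0.0544) = 0.2286
  p(0,2)=32/147: -0.2177 × log₂(0.2177) = 0.4788
  p(1,0)=22/147: -0.1497 × log₂(0.1497) = 0.4101
  p(1,1)=11/147: -0.0748 × log₂(0.0748) = 0.2799
  p(1,2)=44/147: -0.2993 × log₂(0.2993) = 0.5209
  p(2,0)=4/147: -0.0272 × log₂(0.0272) = 0.1415
  p(2,1)=2/147: -0.0136 × log₂(0.0136) = 0.0843
  p(2,2)=8/147: -0.0544 × log₂(0.0544) = 0.2286
H(X,Y) = 2.7209 bits


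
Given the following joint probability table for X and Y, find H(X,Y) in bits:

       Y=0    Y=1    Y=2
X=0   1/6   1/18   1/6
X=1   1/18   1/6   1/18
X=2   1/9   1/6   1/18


H(X,Y) = -Σ p(x,y) log₂ p(x,y)
  p(0,0)=1/6: -0.1667 × log₂(0.1667) = 0.4308
  p(0,1)=1/18: -0.0556 × log₂(0.0556) = 0.2317
  p(0,2)=1/6: -0.1667 × log₂(0.1667) = 0.4308
  p(1,0)=1/18: -0.0556 × log₂(0.0556) = 0.2317
  p(1,1)=1/6: -0.1667 × log₂(0.1667) = 0.4308
  p(1,2)=1/18: -0.0556 × log₂(0.0556) = 0.2317
  p(2,0)=1/9: -0.1111 × log₂(0.1111) = 0.3522
  p(2,1)=1/6: -0.1667 × log₂(0.1667) = 0.4308
  p(2,2)=1/18: -0.0556 × log₂(0.0556) = 0.2317
H(X,Y) = 3.0022 bits


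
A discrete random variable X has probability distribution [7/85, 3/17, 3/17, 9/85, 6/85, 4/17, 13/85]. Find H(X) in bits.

H(X) = -Σ p(x) log₂ p(x)
  -7/85 × log₂(7/85) = 0.2966
  -3/17 × log₂(3/17) = 0.4416
  -3/17 × log₂(3/17) = 0.4416
  -9/85 × log₂(9/85) = 0.3430
  -6/85 × log₂(6/85) = 0.2700
  -4/17 × log₂(4/17) = 0.4912
  -13/85 × log₂(13/85) = 0.4143
H(X) = 2.6983 bits


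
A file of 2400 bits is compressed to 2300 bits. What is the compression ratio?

Compression ratio = Original / Compressed
= 2400 / 2300 = 1.04:1


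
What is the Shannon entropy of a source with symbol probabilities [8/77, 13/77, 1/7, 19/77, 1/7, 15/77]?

H(X) = -Σ p(x) log₂ p(x)
  -8/77 × log₂(8/77) = 0.3394
  -13/77 × log₂(13/77) = 0.4333
  -1/7 × log₂(1/7) = 0.4011
  -19/77 × log₂(19/77) = 0.4982
  -1/7 × log₂(1/7) = 0.4011
  -15/77 × log₂(15/77) = 0.4597
H(X) = 2.5327 bits


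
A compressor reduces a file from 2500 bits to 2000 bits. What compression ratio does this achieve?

Compression ratio = Original / Compressed
= 2500 / 2000 = 1.25:1


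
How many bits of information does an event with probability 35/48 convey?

Information content I(x) = -log₂(p(x))
I = -log₂(35/48) = -log₂(0.7292)
I = 0.4557 bits


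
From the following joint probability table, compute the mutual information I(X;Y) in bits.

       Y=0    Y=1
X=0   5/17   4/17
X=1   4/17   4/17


H(X) = 0.9975, H(Y) = 0.9975, H(X,Y) = 1.9928
I(X;Y) = H(X) + H(Y) - H(X,Y) = 0.0022 bits


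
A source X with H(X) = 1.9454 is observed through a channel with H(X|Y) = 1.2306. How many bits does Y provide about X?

I(X;Y) = H(X) - H(X|Y)
I(X;Y) = 1.9454 - 1.2306 = 0.7148 bits


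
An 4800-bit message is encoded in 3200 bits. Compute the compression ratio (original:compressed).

Compression ratio = Original / Compressed
= 4800 / 3200 = 1.50:1


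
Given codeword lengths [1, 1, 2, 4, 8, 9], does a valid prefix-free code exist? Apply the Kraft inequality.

Kraft inequality: Σ 2^(-l_i) ≤ 1 for prefix-free code
Calculating: 2^(-1) + 2^(-1) + 2^(-2) + 2^(-4) + 2^(-8) + 2^(-9)
= 0.5 + 0.5 + 0.25 + 0.0625 + 0.00390625 + 0.001953125
= 1.3184
Since 1.3184 > 1, prefix-free code does not exist


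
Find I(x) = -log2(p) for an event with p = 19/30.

Information content I(x) = -log₂(p(x))
I = -log₂(19/30) = -log₂(0.6333)
I = 0.6590 bits


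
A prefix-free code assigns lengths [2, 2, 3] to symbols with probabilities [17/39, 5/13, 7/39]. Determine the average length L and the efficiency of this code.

Average length L = Σ p_i × l_i = 2.1795 bits
Entropy H = 1.4972 bits
Efficiency η = H/L × 100% = 68.69%


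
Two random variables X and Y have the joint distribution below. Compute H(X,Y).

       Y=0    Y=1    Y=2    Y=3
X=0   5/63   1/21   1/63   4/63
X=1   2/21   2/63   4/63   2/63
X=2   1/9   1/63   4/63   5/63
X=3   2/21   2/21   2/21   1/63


H(X,Y) = -Σ p(x,y) log₂ p(x,y)
  p(0,0)=5/63: -0.0794 × log₂(0.0794) = 0.2901
  p(0,1)=1/21: -0.0476 × log₂(0.0476) = 0.2092
  p(0,2)=1/63: -0.0159 × log₂(0.0159) = 0.0949
  p(0,3)=4/63: -0.0635 × log₂(0.0635) = 0.2525
  p(1,0)=2/21: -0.0952 × log₂(0.0952) = 0.3231
  p(1,1)=2/63: -0.0317 × log₂(0.0317) = 0.1580
  p(1,2)=4/63: -0.0635 × log₂(0.0635) = 0.2525
  p(1,3)=2/63: -0.0317 × log₂(0.0317) = 0.1580
  p(2,0)=1/9: -0.1111 × log₂(0.1111) = 0.3522
  p(2,1)=1/63: -0.0159 × log₂(0.0159) = 0.0949
  p(2,2)=4/63: -0.0635 × log₂(0.0635) = 0.2525
  p(2,3)=5/63: -0.0794 × log₂(0.0794) = 0.2901
  p(3,0)=2/21: -0.0952 × log₂(0.0952) = 0.3231
  p(3,1)=2/21: -0.0952 × log₂(0.0952) = 0.3231
  p(3,2)=2/21: -0.0952 × log₂(0.0952) = 0.3231
  p(3,3)=1/63: -0.0159 × log₂(0.0159) = 0.0949
H(X,Y) = 3.7921 bits


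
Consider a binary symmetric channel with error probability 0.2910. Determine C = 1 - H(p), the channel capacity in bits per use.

For BSC with error probability p:
C = 1 - H(p) where H(p) is binary entropy
H(0.2910) = -0.2910 × log₂(0.2910) - 0.7090 × log₂(0.7090)
H(p) = 0.8700
C = 1 - 0.8700 = 0.1300 bits/use


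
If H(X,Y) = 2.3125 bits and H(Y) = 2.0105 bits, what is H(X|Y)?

Chain rule: H(X,Y) = H(X|Y) + H(Y)
H(X|Y) = H(X,Y) - H(Y) = 2.3125 - 2.0105 = 0.302 bits


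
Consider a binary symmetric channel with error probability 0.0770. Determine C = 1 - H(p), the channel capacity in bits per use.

For BSC with error probability p:
C = 1 - H(p) where H(p) is binary entropy
H(0.0770) = -0.0770 × log₂(0.0770) - 0.9230 × log₂(0.9230)
H(p) = 0.3915
C = 1 - 0.3915 = 0.6085 bits/use


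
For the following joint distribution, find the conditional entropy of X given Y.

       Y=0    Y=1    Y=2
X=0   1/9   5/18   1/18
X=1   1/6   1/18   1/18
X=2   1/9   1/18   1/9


H(X|Y) = Σ_y p(y) H(X|Y=y)
  p(Y=0) = 7/18, H(X|Y=0) = 1.5567
  p(Y=1) = 7/18, H(X|Y=1) = 1.1488
  p(Y=2) = 2/9, H(X|Y=2) = 1.5000
H(X|Y) = 0.3889×1.5567 + 0.3889×1.1488 + 0.2222×1.5000 = 1.3855 bits


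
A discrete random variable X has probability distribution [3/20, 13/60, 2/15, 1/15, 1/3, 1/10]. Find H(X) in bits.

H(X) = -Σ p(x) log₂ p(x)
  -3/20 × log₂(3/20) = 0.4105
  -13/60 × log₂(13/60) = 0.4781
  -2/15 × log₂(2/15) = 0.3876
  -1/15 × log₂(1/15) = 0.2605
  -1/3 × log₂(1/3) = 0.5283
  -1/10 × log₂(1/10) = 0.3322
H(X) = 2.3972 bits


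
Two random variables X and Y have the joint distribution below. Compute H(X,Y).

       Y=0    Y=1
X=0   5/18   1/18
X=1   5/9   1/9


H(X,Y) = -Σ p(x,y) log₂ p(x,y)
  p(0,0)=5/18: -0.2778 × log₂(0.2778) = 0.5133
  p(0,1)=1/18: -0.0556 × log₂(0.0556) = 0.2317
  p(1,0)=5/9: -0.5556 × log₂(0.5556) = 0.4711
  p(1,1)=1/9: -0.1111 × log₂(0.1111) = 0.3522
H(X,Y) = 1.5683 bits


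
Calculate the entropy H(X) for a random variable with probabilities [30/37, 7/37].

H(X) = -Σ p(x) log₂ p(x)
  -30/37 × log₂(30/37) = 0.2453
  -7/37 × log₂(7/37) = 0.4545
H(X) = 0.6998 bits


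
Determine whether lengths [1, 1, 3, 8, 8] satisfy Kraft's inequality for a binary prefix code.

Kraft inequality: Σ 2^(-l_i) ≤ 1 for prefix-free code
Calculating: 2^(-1) + 2^(-1) + 2^(-3) + 2^(-8) + 2^(-8)
= 0.5 + 0.5 + 0.125 + 0.00390625 + 0.00390625
= 1.1328
Since 1.1328 > 1, prefix-free code does not exist


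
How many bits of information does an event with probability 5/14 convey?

Information content I(x) = -log₂(p(x))
I = -log₂(5/14) = -log₂(0.3571)
I = 1.4854 bits


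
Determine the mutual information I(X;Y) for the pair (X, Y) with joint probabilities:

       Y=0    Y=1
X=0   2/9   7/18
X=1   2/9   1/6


H(X) = 0.9641, H(Y) = 0.9911, H(X,Y) = 1.9251
I(X;Y) = H(X) + H(Y) - H(X,Y) = 0.0300 bits


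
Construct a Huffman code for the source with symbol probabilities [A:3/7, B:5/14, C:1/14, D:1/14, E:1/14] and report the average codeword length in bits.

Huffman tree construction:
Combine smallest probabilities repeatedly
Resulting codes:
  A: 0 (length 1)
  B: 11 (length 2)
  C: 1010 (length 4)
  D: 1011 (length 4)
  E: 100 (length 3)
Average length = Σ p(s) × length(s) = 1.9286 bits


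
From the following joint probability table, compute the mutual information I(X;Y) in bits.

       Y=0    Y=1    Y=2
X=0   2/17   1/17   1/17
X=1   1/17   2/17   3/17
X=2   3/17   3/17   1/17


H(X) = 1.5486, H(Y) = 1.5799, H(X,Y) = 3.0131
I(X;Y) = H(X) + H(Y) - H(X,Y) = 0.1154 bits


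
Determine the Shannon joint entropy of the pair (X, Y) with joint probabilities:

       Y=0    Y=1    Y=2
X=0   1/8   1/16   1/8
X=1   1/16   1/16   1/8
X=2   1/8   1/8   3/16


H(X,Y) = -Σ p(x,y) log₂ p(x,y)
  p(0,0)=1/8: -0.1250 × log₂(0.1250) = 0.3750
  p(0,1)=1/16: -0.0625 × log₂(0.0625) = 0.2500
  p(0,2)=1/8: -0.1250 × log₂(0.1250) = 0.3750
  p(1,0)=1/16: -0.0625 × log₂(0.0625) = 0.2500
  p(1,1)=1/16: -0.0625 × log₂(0.0625) = 0.2500
  p(1,2)=1/8: -0.1250 × log₂(0.1250) = 0.3750
  p(2,0)=1/8: -0.1250 × log₂(0.1250) = 0.3750
  p(2,1)=1/8: -0.1250 × log₂(0.1250) = 0.3750
  p(2,2)=3/16: -0.1875 × log₂(0.1875) = 0.4528
H(X,Y) = 3.0778 bits


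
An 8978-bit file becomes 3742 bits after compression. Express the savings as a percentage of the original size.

Space savings = (1 - Compressed/Original) × 100%
= (1 - 3742/8978) × 100%
= 58.32%


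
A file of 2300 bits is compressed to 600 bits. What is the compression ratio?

Compression ratio = Original / Compressed
= 2300 / 600 = 3.83:1


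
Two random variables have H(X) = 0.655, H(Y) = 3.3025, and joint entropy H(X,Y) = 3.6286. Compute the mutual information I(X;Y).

I(X;Y) = H(X) + H(Y) - H(X,Y)
I(X;Y) = 0.655 + 3.3025 - 3.6286 = 0.3289 bits


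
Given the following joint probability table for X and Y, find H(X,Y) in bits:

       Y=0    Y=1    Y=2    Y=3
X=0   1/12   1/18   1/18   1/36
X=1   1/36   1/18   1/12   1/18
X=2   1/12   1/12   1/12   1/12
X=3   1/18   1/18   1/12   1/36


H(X,Y) = -Σ p(x,y) log₂ p(x,y)
  p(0,0)=1/12: -0.0833 × log₂(0.0833) = 0.2987
  p(0,1)=1/18: -0.0556 × log₂(0.0556) = 0.2317
  p(0,2)=1/18: -0.0556 × log₂(0.0556) = 0.2317
  p(0,3)=1/36: -0.0278 × log₂(0.0278) = 0.1436
  p(1,0)=1/36: -0.0278 × log₂(0.0278) = 0.1436
  p(1,1)=1/18: -0.0556 × log₂(0.0556) = 0.2317
  p(1,2)=1/12: -0.0833 × log₂(0.0833) = 0.2987
  p(1,3)=1/18: -0.0556 × log₂(0.0556) = 0.2317
  p(2,0)=1/12: -0.0833 × log₂(0.0833) = 0.2987
  p(2,1)=1/12: -0.0833 × log₂(0.0833) = 0.2987
  p(2,2)=1/12: -0.0833 × log₂(0.0833) = 0.2987
  p(2,3)=1/12: -0.0833 × log₂(0.0833) = 0.2987
  p(3,0)=1/18: -0.0556 × log₂(0.0556) = 0.2317
  p(3,1)=1/18: -0.0556 × log₂(0.0556) = 0.2317
  p(3,2)=1/12: -0.0833 × log₂(0.0833) = 0.2987
  p(3,3)=1/36: -0.0278 × log₂(0.0278) = 0.1436
H(X,Y) = 3.9120 bits


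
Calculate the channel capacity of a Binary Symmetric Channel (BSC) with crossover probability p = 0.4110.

For BSC with error probability p:
C = 1 - H(p) where H(p) is binary entropy
H(0.4110) = -0.4110 × log₂(0.4110) - 0.5890 × log₂(0.5890)
H(p) = 0.9770
C = 1 - 0.9770 = 0.0230 bits/use


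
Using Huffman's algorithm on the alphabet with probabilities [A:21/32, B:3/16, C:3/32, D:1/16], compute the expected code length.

Huffman tree construction:
Combine smallest probabilities repeatedly
Resulting codes:
  A: 1 (length 1)
  B: 01 (length 2)
  C: 001 (length 3)
  D: 000 (length 3)
Average length = Σ p(s) × length(s) = 1.5000 bits


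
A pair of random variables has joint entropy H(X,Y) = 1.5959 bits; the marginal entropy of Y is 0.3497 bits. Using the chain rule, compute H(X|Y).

Chain rule: H(X,Y) = H(X|Y) + H(Y)
H(X|Y) = H(X,Y) - H(Y) = 1.5959 - 0.3497 = 1.2462 bits


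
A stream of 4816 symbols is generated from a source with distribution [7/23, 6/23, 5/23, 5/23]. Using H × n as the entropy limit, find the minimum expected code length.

Entropy H = 1.9853 bits/symbol
Minimum bits = H × n = 1.9853 × 4816
= 9561.10 bits


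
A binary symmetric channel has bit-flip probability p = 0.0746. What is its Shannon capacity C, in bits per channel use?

For BSC with error probability p:
C = 1 - H(p) where H(p) is binary entropy
H(0.0746) = -0.0746 × log₂(0.0746) - 0.9254 × log₂(0.9254)
H(p) = 0.3829
C = 1 - 0.3829 = 0.6171 bits/use


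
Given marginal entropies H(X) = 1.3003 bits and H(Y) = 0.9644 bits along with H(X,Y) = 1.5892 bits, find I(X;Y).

I(X;Y) = H(X) + H(Y) - H(X,Y)
I(X;Y) = 1.3003 + 0.9644 - 1.5892 = 0.6755 bits


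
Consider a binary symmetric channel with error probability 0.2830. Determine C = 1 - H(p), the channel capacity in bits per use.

For BSC with error probability p:
C = 1 - H(p) where H(p) is binary entropy
H(0.2830) = -0.2830 × log₂(0.2830) - 0.7170 × log₂(0.7170)
H(p) = 0.8595
C = 1 - 0.8595 = 0.1405 bits/use


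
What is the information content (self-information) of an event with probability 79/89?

Information content I(x) = -log₂(p(x))
I = -log₂(79/89) = -log₂(0.8876)
I = 0.1720 bits


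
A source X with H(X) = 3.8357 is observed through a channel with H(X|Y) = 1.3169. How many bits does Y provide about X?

I(X;Y) = H(X) - H(X|Y)
I(X;Y) = 3.8357 - 1.3169 = 2.5188 bits


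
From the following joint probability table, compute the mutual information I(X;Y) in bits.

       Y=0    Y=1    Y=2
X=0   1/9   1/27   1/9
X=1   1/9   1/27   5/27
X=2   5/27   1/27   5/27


H(X) = 1.5610, H(Y) = 1.3877, H(X,Y) = 2.9366
I(X;Y) = H(X) + H(Y) - H(X,Y) = 0.0121 bits


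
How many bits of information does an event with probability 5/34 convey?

Information content I(x) = -log₂(p(x))
I = -log₂(5/34) = -log₂(0.1471)
I = 2.7655 bits


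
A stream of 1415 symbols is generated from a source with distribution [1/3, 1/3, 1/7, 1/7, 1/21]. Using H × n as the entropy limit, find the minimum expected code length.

Entropy H = 2.0679 bits/symbol
Minimum bits = H × n = 2.0679 × 1415
= 2926.08 bits


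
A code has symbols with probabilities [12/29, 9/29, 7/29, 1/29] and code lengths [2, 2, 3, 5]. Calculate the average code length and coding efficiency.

Average length L = Σ p_i × l_i = 2.3448 bits
Entropy H = 1.7131 bits
Efficiency η = H/L × 100% = 73.06%


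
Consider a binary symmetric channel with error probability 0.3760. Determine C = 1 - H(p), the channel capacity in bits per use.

For BSC with error probability p:
C = 1 - H(p) where H(p) is binary entropy
H(0.3760) = -0.3760 × log₂(0.3760) - 0.6240 × log₂(0.6240)
H(p) = 0.9552
C = 1 - 0.9552 = 0.0448 bits/use


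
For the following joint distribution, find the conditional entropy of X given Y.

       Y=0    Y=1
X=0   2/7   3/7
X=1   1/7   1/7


H(X|Y) = Σ_y p(y) H(X|Y=y)
  p(Y=0) = 3/7, H(X|Y=0) = 0.9183
  p(Y=1) = 4/7, H(X|Y=1) = 0.8113
H(X|Y) = 0.4286×0.9183 + 0.5714×0.8113 = 0.8571 bits


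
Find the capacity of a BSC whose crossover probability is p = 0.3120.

For BSC with error probability p:
C = 1 - H(p) where H(p) is binary entropy
H(0.3120) = -0.3120 × log₂(0.3120) - 0.6880 × log₂(0.6880)
H(p) = 0.8955
C = 1 - 0.8955 = 0.1045 bits/use


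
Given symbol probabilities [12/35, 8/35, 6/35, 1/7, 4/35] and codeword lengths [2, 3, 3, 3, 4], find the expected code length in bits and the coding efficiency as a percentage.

Average length L = Σ p_i × l_i = 2.7714 bits
Entropy H = 2.2110 bits
Efficiency η = H/L × 100% = 79.78%


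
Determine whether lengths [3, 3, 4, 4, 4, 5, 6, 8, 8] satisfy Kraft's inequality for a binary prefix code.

Kraft inequality: Σ 2^(-l_i) ≤ 1 for prefix-free code
Calculating: 2^(-3) + 2^(-3) + 2^(-4) + 2^(-4) + 2^(-4) + 2^(-5) + 2^(-6) + 2^(-8) + 2^(-8)
= 0.125 + 0.125 + 0.0625 + 0.0625 + 0.0625 + 0.03125 + 0.015625 + 0.00390625 + 0.00390625
= 0.4922
Since 0.4922 ≤ 1, prefix-free code exists


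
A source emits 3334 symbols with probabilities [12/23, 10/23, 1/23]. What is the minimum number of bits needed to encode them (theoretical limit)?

Entropy H = 1.2088 bits/symbol
Minimum bits = H × n = 1.2088 × 3334
= 4030.24 bits


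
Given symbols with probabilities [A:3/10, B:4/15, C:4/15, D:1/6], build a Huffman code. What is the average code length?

Huffman tree construction:
Combine smallest probabilities repeatedly
Resulting codes:
  A: 11 (length 2)
  B: 01 (length 2)
  C: 10 (length 2)
  D: 00 (length 2)
Average length = Σ p(s) × length(s) = 2.0000 bits


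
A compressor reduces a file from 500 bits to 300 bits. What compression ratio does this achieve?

Compression ratio = Original / Compressed
= 500 / 300 = 1.67:1


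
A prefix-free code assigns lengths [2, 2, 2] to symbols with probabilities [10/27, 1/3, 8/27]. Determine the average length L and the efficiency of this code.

Average length L = Σ p_i × l_i = 2.0000 bits
Entropy H = 1.5790 bits
Efficiency η = H/L × 100% = 78.95%


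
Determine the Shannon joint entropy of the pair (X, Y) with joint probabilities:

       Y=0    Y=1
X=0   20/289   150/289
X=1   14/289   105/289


H(X,Y) = -Σ p(x,y) log₂ p(x,y)
  p(0,0)=20/289: -0.0692 × log₂(0.0692) = 0.2666
  p(0,1)=150/289: -0.5190 × log₂(0.5190) = 0.4911
  p(1,0)=14/289: -0.0484 × log₂(0.0484) = 0.2116
  p(1,1)=105/289: -0.3633 × log₂(0.3633) = 0.5307
H(X,Y) = 1.5000 bits


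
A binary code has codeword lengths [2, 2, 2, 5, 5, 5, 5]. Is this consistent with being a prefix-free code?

Kraft inequality: Σ 2^(-l_i) ≤ 1 for prefix-free code
Calculating: 2^(-2) + 2^(-2) + 2^(-2) + 2^(-5) + 2^(-5) + 2^(-5) + 2^(-5)
= 0.25 + 0.25 + 0.25 + 0.03125 + 0.03125 + 0.03125 + 0.03125
= 0.8750
Since 0.8750 ≤ 1, prefix-free code exists


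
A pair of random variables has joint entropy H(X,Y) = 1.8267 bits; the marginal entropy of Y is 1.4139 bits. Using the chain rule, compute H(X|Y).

Chain rule: H(X,Y) = H(X|Y) + H(Y)
H(X|Y) = H(X,Y) - H(Y) = 1.8267 - 1.4139 = 0.4128 bits


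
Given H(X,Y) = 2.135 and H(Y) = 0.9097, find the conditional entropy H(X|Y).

Chain rule: H(X,Y) = H(X|Y) + H(Y)
H(X|Y) = H(X,Y) - H(Y) = 2.135 - 0.9097 = 1.2253 bits


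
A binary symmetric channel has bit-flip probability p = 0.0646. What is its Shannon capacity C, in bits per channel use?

For BSC with error probability p:
C = 1 - H(p) where H(p) is binary entropy
H(0.0646) = -0.0646 × log₂(0.0646) - 0.9354 × log₂(0.9354)
H(p) = 0.3454
C = 1 - 0.3454 = 0.6546 bits/use


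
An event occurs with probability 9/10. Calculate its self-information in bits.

Information content I(x) = -log₂(p(x))
I = -log₂(9/10) = -log₂(0.9000)
I = 0.1520 bits


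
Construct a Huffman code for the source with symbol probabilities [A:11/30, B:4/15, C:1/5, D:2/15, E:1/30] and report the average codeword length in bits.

Huffman tree construction:
Combine smallest probabilities repeatedly
Resulting codes:
  A: 11 (length 2)
  B: 10 (length 2)
  C: 01 (length 2)
  D: 001 (length 3)
  E: 000 (length 3)
Average length = Σ p(s) × length(s) = 2.1667 bits


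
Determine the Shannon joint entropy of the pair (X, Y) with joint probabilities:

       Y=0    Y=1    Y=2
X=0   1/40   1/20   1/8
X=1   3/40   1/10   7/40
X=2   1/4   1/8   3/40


H(X,Y) = -Σ p(x,y) log₂ p(x,y)
  p(0,0)=1/40: -0.0250 × log₂(0.0250) = 0.1330
  p(0,1)=1/20: -0.0500 × log₂(0.0500) = 0.2161
  p(0,2)=1/8: -0.1250 × log₂(0.1250) = 0.3750
  p(1,0)=3/40: -0.0750 × log₂(0.0750) = 0.2803
  p(1,1)=1/10: -0.1000 × log₂(0.1000) = 0.3322
  p(1,2)=7/40: -0.1750 × log₂(0.1750) = 0.4401
  p(2,0)=1/4: -0.2500 × log₂(0.2500) = 0.5000
  p(2,1)=1/8: -0.1250 × log₂(0.1250) = 0.3750
  p(2,2)=3/40: -0.0750 × log₂(0.0750) = 0.2803
H(X,Y) = 2.9319 bits


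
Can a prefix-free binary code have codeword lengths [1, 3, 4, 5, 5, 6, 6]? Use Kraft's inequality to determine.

Kraft inequality: Σ 2^(-l_i) ≤ 1 for prefix-free code
Calculating: 2^(-1) + 2^(-3) + 2^(-4) + 2^(-5) + 2^(-5) + 2^(-6) + 2^(-6)
= 0.5 + 0.125 + 0.0625 + 0.03125 + 0.03125 + 0.015625 + 0.015625
= 0.7812
Since 0.7812 ≤ 1, prefix-free code exists


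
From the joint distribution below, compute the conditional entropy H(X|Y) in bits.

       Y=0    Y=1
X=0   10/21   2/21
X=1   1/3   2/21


H(X|Y) = Σ_y p(y) H(X|Y=y)
  p(Y=0) = 17/21, H(X|Y=0) = 0.9774
  p(Y=1) = 4/21, H(X|Y=1) = 1.0000
H(X|Y) = 0.8095×0.9774 + 0.1905×1.0000 = 0.9817 bits


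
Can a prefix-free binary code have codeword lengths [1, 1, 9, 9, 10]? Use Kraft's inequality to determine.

Kraft inequality: Σ 2^(-l_i) ≤ 1 for prefix-free code
Calculating: 2^(-1) + 2^(-1) + 2^(-9) + 2^(-9) + 2^(-10)
= 0.5 + 0.5 + 0.001953125 + 0.001953125 + 0.0009765625
= 1.0049
Since 1.0049 > 1, prefix-free code does not exist


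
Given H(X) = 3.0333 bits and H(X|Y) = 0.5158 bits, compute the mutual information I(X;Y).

I(X;Y) = H(X) - H(X|Y)
I(X;Y) = 3.0333 - 0.5158 = 2.5175 bits


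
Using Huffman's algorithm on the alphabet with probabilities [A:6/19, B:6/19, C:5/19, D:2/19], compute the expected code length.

Huffman tree construction:
Combine smallest probabilities repeatedly
Resulting codes:
  A: 10 (length 2)
  B: 11 (length 2)
  C: 01 (length 2)
  D: 00 (length 2)
Average length = Σ p(s) × length(s) = 2.0000 bits


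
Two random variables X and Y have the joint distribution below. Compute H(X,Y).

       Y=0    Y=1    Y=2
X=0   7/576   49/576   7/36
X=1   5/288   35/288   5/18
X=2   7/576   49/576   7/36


H(X,Y) = -Σ p(x,y) log₂ p(x,y)
  p(0,0)=7/576: -0.0122 × log₂(0.0122) = 0.0773
  p(0,1)=49/576: -0.0851 × log₂(0.0851) = 0.3024
  p(0,2)=7/36: -0.1944 × log₂(0.1944) = 0.4594
  p(1,0)=5/288: -0.0174 × log₂(0.0174) = 0.1015
  p(1,1)=35/288: -0.1215 × log₂(0.1215) = 0.3695
  p(1,2)=5/18: -0.2778 × log₂(0.2778) = 0.5133
  p(2,0)=7/576: -0.0122 × log₂(0.0122) = 0.0773
  p(2,1)=49/576: -0.0851 × log₂(0.0851) = 0.3024
  p(2,2)=7/36: -0.1944 × log₂(0.1944) = 0.4594
H(X,Y) = 2.6627 bits


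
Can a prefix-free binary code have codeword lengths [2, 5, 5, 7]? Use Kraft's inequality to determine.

Kraft inequality: Σ 2^(-l_i) ≤ 1 for prefix-free code
Calculating: 2^(-2) + 2^(-5) + 2^(-5) + 2^(-7)
= 0.25 + 0.03125 + 0.03125 + 0.0078125
= 0.3203
Since 0.3203 ≤ 1, prefix-free code exists


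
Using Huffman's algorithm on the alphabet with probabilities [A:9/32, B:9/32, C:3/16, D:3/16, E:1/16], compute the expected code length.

Huffman tree construction:
Combine smallest probabilities repeatedly
Resulting codes:
  A: 10 (length 2)
  B: 11 (length 2)
  C: 011 (length 3)
  D: 00 (length 2)
  E: 010 (length 3)
Average length = Σ p(s) × length(s) = 2.2500 bits


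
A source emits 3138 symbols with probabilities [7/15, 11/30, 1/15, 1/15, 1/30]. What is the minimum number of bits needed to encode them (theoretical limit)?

Entropy H = 1.7283 bits/symbol
Minimum bits = H × n = 1.7283 × 3138
= 5423.51 bits


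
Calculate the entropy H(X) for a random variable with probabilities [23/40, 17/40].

H(X) = -Σ p(x) log₂ p(x)
  -23/40 × log₂(23/40) = 0.4591
  -17/40 × log₂(17/40) = 0.5246
H(X) = 0.9837 bits


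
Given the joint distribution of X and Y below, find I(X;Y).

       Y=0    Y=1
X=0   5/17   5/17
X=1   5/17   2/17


H(X) = 0.9774, H(Y) = 0.9774, H(X,Y) = 1.9211
I(X;Y) = H(X) + H(Y) - H(X,Y) = 0.0338 bits


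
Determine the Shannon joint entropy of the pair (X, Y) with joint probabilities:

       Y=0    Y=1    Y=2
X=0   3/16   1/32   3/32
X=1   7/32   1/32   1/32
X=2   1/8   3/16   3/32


H(X,Y) = -Σ p(x,y) log₂ p(x,y)
  p(0,0)=3/16: -0.1875 × log₂(0.1875) = 0.4528
  p(0,1)=1/32: -0.0312 × log₂(0.0312) = 0.1562
  p(0,2)=3/32: -0.0938 × log₂(0.0938) = 0.3202
  p(1,0)=7/32: -0.2188 × log₂(0.2188) = 0.4796
  p(1,1)=1/32: -0.0312 × log₂(0.0312) = 0.1562
  p(1,2)=1/32: -0.0312 × log₂(0.0312) = 0.1562
  p(2,0)=1/8: -0.1250 × log₂(0.1250) = 0.3750
  p(2,1)=3/16: -0.1875 × log₂(0.1875) = 0.4528
  p(2,2)=3/32: -0.0938 × log₂(0.0938) = 0.3202
H(X,Y) = 2.8693 bits


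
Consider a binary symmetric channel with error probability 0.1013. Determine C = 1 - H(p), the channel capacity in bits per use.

For BSC with error probability p:
C = 1 - H(p) where H(p) is binary entropy
H(0.1013) = -0.1013 × log₂(0.1013) - 0.8987 × log₂(0.8987)
H(p) = 0.4731
C = 1 - 0.4731 = 0.5269 bits/use


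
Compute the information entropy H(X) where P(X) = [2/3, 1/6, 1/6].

H(X) = -Σ p(x) log₂ p(x)
  -2/3 × log₂(2/3) = 0.3900
  -1/6 × log₂(1/6) = 0.4308
  -1/6 × log₂(1/6) = 0.4308
H(X) = 1.2516 bits


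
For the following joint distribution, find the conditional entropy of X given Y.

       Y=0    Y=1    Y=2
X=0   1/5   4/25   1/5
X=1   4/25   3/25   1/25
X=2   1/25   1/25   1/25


H(X|Y) = Σ_y p(y) H(X|Y=y)
  p(Y=0) = 2/5, H(X|Y=0) = 1.3610
  p(Y=1) = 8/25, H(X|Y=1) = 1.4056
  p(Y=2) = 7/25, H(X|Y=2) = 1.1488
H(X|Y) = 0.4000×1.3610 + 0.3200×1.4056 + 0.2800×1.1488 = 1.3159 bits


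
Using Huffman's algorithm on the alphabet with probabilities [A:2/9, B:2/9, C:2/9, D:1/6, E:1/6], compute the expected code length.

Huffman tree construction:
Combine smallest probabilities repeatedly
Resulting codes:
  A: 00 (length 2)
  B: 01 (length 2)
  C: 10 (length 2)
  D: 110 (length 3)
  E: 111 (length 3)
Average length = Σ p(s) × length(s) = 2.3333 bits


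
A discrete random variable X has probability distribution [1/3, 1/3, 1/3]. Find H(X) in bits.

H(X) = -Σ p(x) log₂ p(x)
  -1/3 × log₂(1/3) = 0.5283
  -1/3 × log₂(1/3) = 0.5283
  -1/3 × log₂(1/3) = 0.5283
H(X) = 1.5850 bits


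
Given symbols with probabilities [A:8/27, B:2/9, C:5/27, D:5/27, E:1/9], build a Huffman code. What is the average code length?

Huffman tree construction:
Combine smallest probabilities repeatedly
Resulting codes:
  A: 10 (length 2)
  B: 01 (length 2)
  C: 111 (length 3)
  D: 00 (length 2)
  E: 110 (length 3)
Average length = Σ p(s) × length(s) = 2.2963 bits


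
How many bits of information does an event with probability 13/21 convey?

Information content I(x) = -log₂(p(x))
I = -log₂(13/21) = -log₂(0.6190)
I = 0.6919 bits


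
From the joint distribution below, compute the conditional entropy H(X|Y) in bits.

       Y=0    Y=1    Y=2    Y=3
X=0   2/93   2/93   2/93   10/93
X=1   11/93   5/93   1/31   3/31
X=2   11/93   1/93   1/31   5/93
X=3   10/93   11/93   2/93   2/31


H(X|Y) = Σ_y p(y) H(X|Y=y)
  p(Y=0) = 34/93, H(X|Y=0) = 1.8131
  p(Y=1) = 19/93, H(X|Y=1) = 1.5288
  p(Y=2) = 10/93, H(X|Y=2) = 1.9710
  p(Y=3) = 10/31, H(X|Y=3) = 1.9446
H(X|Y) = 0.3656×1.8131 + 0.2043×1.5288 + 0.1075×1.9710 + 0.3226×1.9446 = 1.8144 bits


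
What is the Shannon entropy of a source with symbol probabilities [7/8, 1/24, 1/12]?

H(X) = -Σ p(x) log₂ p(x)
  -7/8 × log₂(7/8) = 0.1686
  -1/24 × log₂(1/24) = 0.1910
  -1/12 × log₂(1/12) = 0.2987
H(X) = 0.6584 bits


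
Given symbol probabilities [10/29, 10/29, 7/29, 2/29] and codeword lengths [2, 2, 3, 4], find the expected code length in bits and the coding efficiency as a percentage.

Average length L = Σ p_i × l_i = 2.3793 bits
Entropy H = 1.8204 bits
Efficiency η = H/L × 100% = 76.51%


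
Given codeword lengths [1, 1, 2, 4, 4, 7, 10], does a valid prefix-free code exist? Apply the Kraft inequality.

Kraft inequality: Σ 2^(-l_i) ≤ 1 for prefix-free code
Calculating: 2^(-1) + 2^(-1) + 2^(-2) + 2^(-4) + 2^(-4) + 2^(-7) + 2^(-10)
= 0.5 + 0.5 + 0.25 + 0.0625 + 0.0625 + 0.0078125 + 0.0009765625
= 1.3838
Since 1.3838 > 1, prefix-free code does not exist


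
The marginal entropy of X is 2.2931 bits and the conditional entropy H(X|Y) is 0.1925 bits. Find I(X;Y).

I(X;Y) = H(X) - H(X|Y)
I(X;Y) = 2.2931 - 0.1925 = 2.1006 bits


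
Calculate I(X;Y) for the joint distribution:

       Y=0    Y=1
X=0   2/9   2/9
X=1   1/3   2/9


H(X) = 0.9911, H(Y) = 0.9911, H(X,Y) = 1.9749
I(X;Y) = H(X) + H(Y) - H(X,Y) = 0.0072 bits


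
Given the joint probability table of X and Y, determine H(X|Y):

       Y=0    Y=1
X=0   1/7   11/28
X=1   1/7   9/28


H(X|Y) = Σ_y p(y) H(X|Y=y)
  p(Y=0) = 2/7, H(X|Y=0) = 1.0000
  p(Y=1) = 5/7, H(X|Y=1) = 0.9928
H(X|Y) = 0.2857×1.0000 + 0.7143×0.9928 = 0.9948 bits


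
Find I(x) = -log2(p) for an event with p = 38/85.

Information content I(x) = -log₂(p(x))
I = -log₂(38/85) = -log₂(0.4471)
I = 1.1615 bits


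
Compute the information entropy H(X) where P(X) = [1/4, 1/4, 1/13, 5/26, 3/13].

H(X) = -Σ p(x) log₂ p(x)
  -1/4 × log₂(1/4) = 0.5000
  -1/4 × log₂(1/4) = 0.5000
  -1/13 × log₂(1/13) = 0.2846
  -5/26 × log₂(5/26) = 0.4574
  -3/13 × log₂(3/13) = 0.4882
H(X) = 2.2302 bits


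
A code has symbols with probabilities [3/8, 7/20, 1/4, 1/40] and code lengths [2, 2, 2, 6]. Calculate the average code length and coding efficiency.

Average length L = Σ p_i × l_i = 2.1000 bits
Entropy H = 1.6938 bits
Efficiency η = H/L × 100% = 80.66%


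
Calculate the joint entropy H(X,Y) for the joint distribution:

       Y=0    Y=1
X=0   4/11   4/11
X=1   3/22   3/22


H(X,Y) = -Σ p(x,y) log₂ p(x,y)
  p(0,0)=4/11: -0.3636 × log₂(0.3636) = 0.5307
  p(0,1)=4/11: -0.3636 × log₂(0.3636) = 0.5307
  p(1,0)=3/22: -0.1364 × log₂(0.1364) = 0.3920
  p(1,1)=3/22: -0.1364 × log₂(0.1364) = 0.3920
H(X,Y) = 1.8454 bits


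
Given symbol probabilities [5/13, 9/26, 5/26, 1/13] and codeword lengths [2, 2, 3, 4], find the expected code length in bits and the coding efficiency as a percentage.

Average length L = Σ p_i × l_i = 2.3462 bits
Entropy H = 1.8020 bits
Efficiency η = H/L × 100% = 76.81%


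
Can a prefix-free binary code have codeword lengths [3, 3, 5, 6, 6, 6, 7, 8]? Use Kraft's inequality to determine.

Kraft inequality: Σ 2^(-l_i) ≤ 1 for prefix-free code
Calculating: 2^(-3) + 2^(-3) + 2^(-5) + 2^(-6) + 2^(-6) + 2^(-6) + 2^(-7) + 2^(-8)
= 0.125 + 0.125 + 0.03125 + 0.015625 + 0.015625 + 0.015625 + 0.0078125 + 0.00390625
= 0.3398
Since 0.3398 ≤ 1, prefix-free code exists


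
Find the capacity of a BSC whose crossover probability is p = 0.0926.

For BSC with error probability p:
C = 1 - H(p) where H(p) is binary entropy
H(0.0926) = -0.0926 × log₂(0.0926) - 0.9074 × log₂(0.9074)
H(p) = 0.4451
C = 1 - 0.4451 = 0.5549 bits/use


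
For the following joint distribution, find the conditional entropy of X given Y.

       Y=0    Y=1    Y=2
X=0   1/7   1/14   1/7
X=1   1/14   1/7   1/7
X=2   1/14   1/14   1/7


H(X|Y) = Σ_y p(y) H(X|Y=y)
  p(Y=0) = 2/7, H(X|Y=0) = 1.5000
  p(Y=1) = 2/7, H(X|Y=1) = 1.5000
  p(Y=2) = 3/7, H(X|Y=2) = 1.5850
H(X|Y) = 0.2857×1.5000 + 0.2857×1.5000 + 0.4286×1.5850 = 1.5364 bits


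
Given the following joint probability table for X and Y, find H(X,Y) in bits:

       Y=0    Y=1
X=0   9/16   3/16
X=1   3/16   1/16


H(X,Y) = -Σ p(x,y) log₂ p(x,y)
  p(0,0)=9/16: -0.5625 × log₂(0.5625) = 0.4669
  p(0,1)=3/16: -0.1875 × log₂(0.1875) = 0.4528
  p(1,0)=3/16: -0.1875 × log₂(0.1875) = 0.4528
  p(1,1)=1/16: -0.0625 × log₂(0.0625) = 0.2500
H(X,Y) = 1.6226 bits


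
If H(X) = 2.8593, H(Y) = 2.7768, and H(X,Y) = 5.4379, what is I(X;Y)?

I(X;Y) = H(X) + H(Y) - H(X,Y)
I(X;Y) = 2.8593 + 2.7768 - 5.4379 = 0.1982 bits


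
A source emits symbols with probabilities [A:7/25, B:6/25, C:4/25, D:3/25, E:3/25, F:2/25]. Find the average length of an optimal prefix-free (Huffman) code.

Huffman tree construction:
Combine smallest probabilities repeatedly
Resulting codes:
  A: 10 (length 2)
  B: 01 (length 2)
  C: 111 (length 3)
  D: 001 (length 3)
  E: 110 (length 3)
  F: 000 (length 3)
Average length = Σ p(s) × length(s) = 2.4800 bits


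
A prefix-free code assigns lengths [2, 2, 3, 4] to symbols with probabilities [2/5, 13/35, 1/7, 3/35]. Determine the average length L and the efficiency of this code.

Average length L = Σ p_i × l_i = 2.3143 bits
Entropy H = 1.7643 bits
Efficiency η = H/L × 100% = 76.24%


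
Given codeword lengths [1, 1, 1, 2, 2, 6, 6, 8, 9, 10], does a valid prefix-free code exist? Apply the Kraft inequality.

Kraft inequality: Σ 2^(-l_i) ≤ 1 for prefix-free code
Calculating: 2^(-1) + 2^(-1) + 2^(-1) + 2^(-2) + 2^(-2) + 2^(-6) + 2^(-6) + 2^(-8) + 2^(-9) + 2^(-10)
= 0.5 + 0.5 + 0.5 + 0.25 + 0.25 + 0.015625 + 0.015625 + 0.00390625 + 0.001953125 + 0.0009765625
= 2.0381
Since 2.0381 > 1, prefix-free code does not exist


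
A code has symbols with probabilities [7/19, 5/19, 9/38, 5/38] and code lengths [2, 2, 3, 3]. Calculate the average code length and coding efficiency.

Average length L = Σ p_i × l_i = 2.3684 bits
Entropy H = 1.9147 bits
Efficiency η = H/L × 100% = 80.84%


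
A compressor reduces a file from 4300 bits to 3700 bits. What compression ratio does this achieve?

Compression ratio = Original / Compressed
= 4300 / 3700 = 1.16:1


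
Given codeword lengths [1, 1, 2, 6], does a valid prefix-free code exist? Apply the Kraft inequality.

Kraft inequality: Σ 2^(-l_i) ≤ 1 for prefix-free code
Calculating: 2^(-1) + 2^(-1) + 2^(-2) + 2^(-6)
= 0.5 + 0.5 + 0.25 + 0.015625
= 1.2656
Since 1.2656 > 1, prefix-free code does not exist


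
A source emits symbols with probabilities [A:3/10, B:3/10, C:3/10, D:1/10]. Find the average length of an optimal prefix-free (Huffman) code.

Huffman tree construction:
Combine smallest probabilities repeatedly
Resulting codes:
  A: 01 (length 2)
  B: 10 (length 2)
  C: 11 (length 2)
  D: 00 (length 2)
Average length = Σ p(s) × length(s) = 2.0000 bits
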